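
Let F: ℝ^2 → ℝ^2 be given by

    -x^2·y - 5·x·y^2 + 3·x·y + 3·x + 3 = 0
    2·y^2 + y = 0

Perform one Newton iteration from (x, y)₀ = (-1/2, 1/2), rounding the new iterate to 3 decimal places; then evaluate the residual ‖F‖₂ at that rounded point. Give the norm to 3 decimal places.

At (-1/2, 1/2): F = (1.250, 1.000).
Jacobian J = [[-2·x·y - 5·y^2 + 3·y + 3, -x^2 - 10·x·y + 3·x], [0, 4·y + 1]].
At the point, J = [[3.750, 0.750], [0.000, 3.000]] (det J = 11.250).
Solving J·Δ = −F gives Δ = (-0.267, -0.333).
Then the next iterate is (x, y)₁ = (-0.767, 0.167).
Re-evaluating at (-0.767, 0.167): F = (0.32344, 0.22278), so ‖F‖₂ = 0.393.

0.393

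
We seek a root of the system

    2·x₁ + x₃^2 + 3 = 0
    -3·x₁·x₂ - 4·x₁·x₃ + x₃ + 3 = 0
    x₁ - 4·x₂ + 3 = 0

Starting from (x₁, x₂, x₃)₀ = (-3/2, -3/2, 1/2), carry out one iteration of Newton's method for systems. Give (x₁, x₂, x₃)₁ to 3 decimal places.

(-0.880, 0.530, -0.991)

At (-3/2, -3/2, 1/2): F = (0.250, -0.250, 7.500).
Jacobian J = [[2, 0, 2·x₃], [-3·x₂ - 4·x₃, -3·x₁, -4·x₁ + 1], [1, -4, 0]].
At the point, J = [[2.000, 0.000, 1.000], [2.500, 4.500, 7.000], [1.000, -4.000, 0.000]] (det J = 41.500).
Solving J·Δ = −F gives Δ = (0.620, 2.030, -1.491).
Then the next iterate is (x₁, x₂, x₃)₁ = (-0.880, 0.530, -0.991).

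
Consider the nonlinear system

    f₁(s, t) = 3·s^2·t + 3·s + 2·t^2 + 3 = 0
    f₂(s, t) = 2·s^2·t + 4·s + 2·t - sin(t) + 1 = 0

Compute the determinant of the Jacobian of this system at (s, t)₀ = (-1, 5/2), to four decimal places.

20.3863

J = [[6·s·t + 3, 3·s^2 + 4·t], [4·s·t + 4, 2·s^2 - cos(t) + 2]].
At the point, J = [[-12.0000, 13.0000], [-6.0000, 4.801144]].
det J = 20.3863.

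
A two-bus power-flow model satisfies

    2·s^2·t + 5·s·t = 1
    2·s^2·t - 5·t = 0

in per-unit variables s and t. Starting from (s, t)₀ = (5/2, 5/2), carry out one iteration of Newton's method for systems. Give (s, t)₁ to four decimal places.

(2.4782, 0.0727)

At (5/2, 5/2): F = (61.5000, 18.7500).
Jacobian J = [[4·s·t + 5·t, 2·s^2 + 5·s], [4·s·t, 2·s^2 - 5]].
At the point, J = [[37.5000, 25.0000], [25.0000, 7.5000]] (det J = -343.7500).
Solving J·Δ = −F gives Δ = (-0.0218, -2.4273).
Then the next iterate is (s, t)₁ = (2.4782, 0.0727).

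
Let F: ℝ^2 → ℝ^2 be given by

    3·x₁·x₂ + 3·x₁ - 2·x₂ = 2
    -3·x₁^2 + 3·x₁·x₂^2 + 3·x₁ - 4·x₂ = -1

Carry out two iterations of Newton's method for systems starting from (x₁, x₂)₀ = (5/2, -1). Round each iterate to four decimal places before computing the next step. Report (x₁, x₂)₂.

At (5/2, -1): F = (0.0000, 1.2500).
Jacobian J = [[3·x₂ + 3, 3·x₁ - 2], [-6·x₁ + 3·x₂^2 + 3, 6·x₁·x₂ - 4]].
At the point, J = [[0.0000, 5.5000], [-9.0000, -19.0000]] (det J = 49.5000).
Solving J·Δ = −F gives Δ = (0.1389, 0.0000).
Then the next iterate is (x₁, x₂)₁ = (2.6389, -1.0000).
Round to (2.6389, -1.0000) and repeat: F = (0.0000, -0.057980), J = [[0.0000, 5.9167], [-9.8334, -19.8334]].
Δ = (-0.0059, 0.0000), so (x₁, x₂)₂ = (2.6330, -1.0000).

(2.6330, -1.0000)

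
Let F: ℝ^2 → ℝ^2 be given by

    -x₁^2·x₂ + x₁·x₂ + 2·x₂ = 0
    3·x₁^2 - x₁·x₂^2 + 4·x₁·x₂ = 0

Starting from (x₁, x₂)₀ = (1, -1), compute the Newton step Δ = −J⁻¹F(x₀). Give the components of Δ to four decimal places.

(2.0000, 0.0000)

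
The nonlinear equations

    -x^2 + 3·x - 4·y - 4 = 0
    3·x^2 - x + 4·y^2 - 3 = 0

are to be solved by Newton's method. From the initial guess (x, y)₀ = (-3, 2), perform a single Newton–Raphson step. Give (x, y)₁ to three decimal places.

At (-3, 2): F = (-30.000, 43.000).
Jacobian J = [[-2·x + 3, -4], [6·x - 1, 8·y]].
At the point, J = [[9.000, -4.000], [-19.000, 16.000]] (det J = 68.000).
Solving J·Δ = −F gives Δ = (4.529, 2.691).
Then the next iterate is (x, y)₁ = (1.529, 4.691).

(1.529, 4.691)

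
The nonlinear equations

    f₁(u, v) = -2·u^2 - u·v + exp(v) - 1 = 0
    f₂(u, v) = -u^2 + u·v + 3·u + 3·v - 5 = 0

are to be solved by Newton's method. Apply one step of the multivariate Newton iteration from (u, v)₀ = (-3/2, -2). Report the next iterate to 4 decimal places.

(-3.6203, 13.4876)

At (-3/2, -2): F = (-8.364665, -14.7500).
Jacobian J = [[-4·u - v, -u + exp(v)], [-2·u + v + 3, u + 3]].
At the point, J = [[8.0000, 1.635335], [4.0000, 1.5000]] (det J = 5.458659).
Solving J·Δ = −F gives Δ = (-2.1203, 15.4876).
Then the next iterate is (u, v)₁ = (-3.6203, 13.4876).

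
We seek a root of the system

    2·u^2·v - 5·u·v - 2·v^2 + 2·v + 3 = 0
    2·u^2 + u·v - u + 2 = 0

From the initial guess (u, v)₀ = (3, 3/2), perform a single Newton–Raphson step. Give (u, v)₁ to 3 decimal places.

(2.102, -1.926)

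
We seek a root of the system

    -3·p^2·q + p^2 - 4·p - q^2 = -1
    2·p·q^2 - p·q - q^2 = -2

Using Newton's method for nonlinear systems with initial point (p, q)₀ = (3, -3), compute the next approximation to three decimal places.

(2.194, -1.816)

At (3, -3): F = (70.000, 56.000).
Jacobian J = [[-6·p·q + 2·p - 4, -3·p^2 - 2·q], [2·q^2 - q, 4·p·q - p - 2·q]].
At the point, J = [[56.000, -21.000], [21.000, -33.000]] (det J = -1407.000).
Solving J·Δ = −F gives Δ = (-0.806, 1.184).
Then the next iterate is (p, q)₁ = (2.194, -1.816).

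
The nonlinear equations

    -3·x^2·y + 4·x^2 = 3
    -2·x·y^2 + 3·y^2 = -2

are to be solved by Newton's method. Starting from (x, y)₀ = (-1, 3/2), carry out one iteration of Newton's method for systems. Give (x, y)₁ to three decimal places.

(7.500, 3.167)

At (-1, 3/2): F = (-3.500, 13.250).
Jacobian J = [[-6·x·y + 8·x, -3·x^2], [-2·y^2, -4·x·y + 6·y]].
At the point, J = [[1.000, -3.000], [-4.500, 15.000]] (det J = 1.500).
Solving J·Δ = −F gives Δ = (8.500, 1.667).
Then the next iterate is (x, y)₁ = (7.500, 3.167).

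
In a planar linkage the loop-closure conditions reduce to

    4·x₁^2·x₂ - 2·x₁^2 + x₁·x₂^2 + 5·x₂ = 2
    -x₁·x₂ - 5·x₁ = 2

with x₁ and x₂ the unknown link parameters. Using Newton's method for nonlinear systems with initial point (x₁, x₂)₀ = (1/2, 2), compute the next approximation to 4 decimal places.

(-0.2500, 1.5000)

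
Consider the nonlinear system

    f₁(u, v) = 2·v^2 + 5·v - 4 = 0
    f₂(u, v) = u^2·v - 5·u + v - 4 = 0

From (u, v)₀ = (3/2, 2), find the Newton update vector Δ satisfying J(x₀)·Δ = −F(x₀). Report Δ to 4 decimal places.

At (3/2, 2): F = (14.0000, -5.0000).
Jacobian J = [[0, 4·v + 5], [2·u·v - 5, u^2 + 1]].
At the point, J = [[0.0000, 13.0000], [1.0000, 3.2500]] (det J = -13.0000).
Solving J·Δ = −F gives Δ = (8.5000, -1.0769).

(8.5000, -1.0769)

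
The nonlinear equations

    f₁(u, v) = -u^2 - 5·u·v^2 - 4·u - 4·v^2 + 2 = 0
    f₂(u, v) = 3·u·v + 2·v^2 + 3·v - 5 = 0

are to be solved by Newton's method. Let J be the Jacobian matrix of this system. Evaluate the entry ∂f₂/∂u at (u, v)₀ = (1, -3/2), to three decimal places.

∂f₂/∂u = 3·v.
At (1, -3/2) this is -4.500.

-4.500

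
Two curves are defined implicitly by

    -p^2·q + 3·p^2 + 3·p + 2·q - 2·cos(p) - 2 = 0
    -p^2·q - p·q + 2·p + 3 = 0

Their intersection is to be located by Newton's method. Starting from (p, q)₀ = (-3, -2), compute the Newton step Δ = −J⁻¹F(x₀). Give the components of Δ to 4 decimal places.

(1.1967, -0.0956)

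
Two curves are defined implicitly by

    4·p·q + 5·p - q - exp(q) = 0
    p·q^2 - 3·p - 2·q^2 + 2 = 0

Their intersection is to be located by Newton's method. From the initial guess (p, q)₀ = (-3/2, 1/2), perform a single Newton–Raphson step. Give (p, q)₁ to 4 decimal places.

(0.4244, 0.5951)

At (-3/2, 1/2): F = (-12.648721, 5.6250).
Jacobian J = [[4·q + 5, 4·p - exp(q) - 1], [q^2 - 3, 2·p·q - 4·q]].
At the point, J = [[7.0000, -8.648721], [-2.7500, -3.5000]] (det J = -48.283983).
Solving J·Δ = −F gives Δ = (1.9244, 0.0951).
Then the next iterate is (p, q)₁ = (0.4244, 0.5951).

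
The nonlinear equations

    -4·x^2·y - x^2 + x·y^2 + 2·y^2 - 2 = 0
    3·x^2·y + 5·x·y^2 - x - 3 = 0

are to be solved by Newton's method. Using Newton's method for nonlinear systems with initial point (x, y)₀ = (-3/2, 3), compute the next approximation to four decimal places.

At (-3/2, 3): F = (-26.7500, -48.7500).
Jacobian J = [[-8·x·y - 2·x + y^2, -4·x^2 + 2·x·y + 4·y], [6·x·y + 5·y^2 - 1, 3·x^2 + 10·x·y]].
At the point, J = [[48.0000, -6.0000], [17.0000, -38.2500]] (det J = -1734.0000).
Solving J·Δ = −F gives Δ = (0.4214, -1.0872).
Then the next iterate is (x, y)₁ = (-1.0786, 1.9128).

(-1.0786, 1.9128)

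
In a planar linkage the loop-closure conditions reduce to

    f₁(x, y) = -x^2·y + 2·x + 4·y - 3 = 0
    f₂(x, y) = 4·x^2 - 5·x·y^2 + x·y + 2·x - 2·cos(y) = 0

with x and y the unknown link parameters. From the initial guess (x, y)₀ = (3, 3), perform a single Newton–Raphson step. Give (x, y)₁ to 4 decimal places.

(2.5178, 2.1431)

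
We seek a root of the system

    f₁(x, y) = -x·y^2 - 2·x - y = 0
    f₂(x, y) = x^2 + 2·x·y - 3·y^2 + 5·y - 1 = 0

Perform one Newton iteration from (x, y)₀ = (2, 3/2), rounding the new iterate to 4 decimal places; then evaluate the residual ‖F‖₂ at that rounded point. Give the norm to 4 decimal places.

3.6679

At (2, 3/2): F = (-10.0000, 9.7500).
Jacobian J = [[-y^2 - 2, -2·x·y - 1], [2·x + 2·y, 2·x - 6·y + 5]].
At the point, J = [[-4.2500, -7.0000], [7.0000, 0.0000]] (det J = 49.0000).
Solving J·Δ = −F gives Δ = (-1.3929, -0.5829).
Then the next iterate is (x, y)₁ = (0.6071, 0.9171).
Re-evaluating at (0.6071, 0.9171): F = (-2.641915, 2.544396), so ‖F‖₂ = 3.6679.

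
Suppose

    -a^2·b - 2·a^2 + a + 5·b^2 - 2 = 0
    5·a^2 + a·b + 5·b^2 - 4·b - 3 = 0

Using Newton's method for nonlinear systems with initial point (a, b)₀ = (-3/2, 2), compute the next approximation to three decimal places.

At (-3/2, 2): F = (7.500, 17.250).
Jacobian J = [[-2·a·b - 4·a + 1, -a^2 + 10·b], [10·a + b, a + 10·b - 4]].
At the point, J = [[13.000, 17.750], [-13.000, 14.500]] (det J = 419.250).
Solving J·Δ = −F gives Δ = (0.471, -0.767).
Then the next iterate is (a, b)₁ = (-1.029, 1.233).

(-1.029, 1.233)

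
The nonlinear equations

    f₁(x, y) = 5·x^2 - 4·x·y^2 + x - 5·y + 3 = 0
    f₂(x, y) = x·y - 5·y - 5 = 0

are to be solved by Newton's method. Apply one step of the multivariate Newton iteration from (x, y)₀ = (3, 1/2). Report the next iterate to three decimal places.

(-0.748, -3.437)

At (3, 1/2): F = (45.500, -6.000).
Jacobian J = [[10·x - 4·y^2 + 1, -8·x·y - 5], [y, x - 5]].
At the point, J = [[30.000, -17.000], [0.500, -2.000]] (det J = -51.500).
Solving J·Δ = −F gives Δ = (-3.748, -3.937).
Then the next iterate is (x, y)₁ = (-0.748, -3.437).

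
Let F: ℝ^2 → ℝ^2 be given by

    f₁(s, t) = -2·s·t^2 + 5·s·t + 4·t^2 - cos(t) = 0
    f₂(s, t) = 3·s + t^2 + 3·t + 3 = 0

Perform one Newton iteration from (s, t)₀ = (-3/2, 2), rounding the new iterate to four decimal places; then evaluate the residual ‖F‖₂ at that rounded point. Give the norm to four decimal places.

At (-3/2, 2): F = (13.416147, 8.5000).
Jacobian J = [[-2·t^2 + 5·t, -4·s·t + 5·s + 8·t + sin(t)], [3, 2·t + 3]].
At the point, J = [[2.0000, 21.409297], [3.0000, 7.0000]] (det J = -50.227892).
Solving J·Δ = −F gives Δ = (-1.7533, -0.4629).
Then the next iterate is (s, t)₁ = (-3.2533, 1.5371).
Re-evaluating at (-3.2533, 1.5371): F = (-0.213231, 0.214076), so ‖F‖₂ = 0.3022.

0.3022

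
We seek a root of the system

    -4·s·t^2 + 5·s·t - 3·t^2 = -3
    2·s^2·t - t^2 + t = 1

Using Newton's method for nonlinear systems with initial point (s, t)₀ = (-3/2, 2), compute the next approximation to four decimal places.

(-0.9000, 2.8000)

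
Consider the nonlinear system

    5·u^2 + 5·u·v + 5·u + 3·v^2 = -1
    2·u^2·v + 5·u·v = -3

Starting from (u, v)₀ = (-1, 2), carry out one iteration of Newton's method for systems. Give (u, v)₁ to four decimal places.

At (-1, 2): F = (3.0000, -3.0000).
Jacobian J = [[10·u + 5·v + 5, 5·u + 6·v], [4·u·v + 5·v, 2·u^2 + 5·u]].
At the point, J = [[5.0000, 7.0000], [2.0000, -3.0000]] (det J = -29.0000).
Solving J·Δ = −F gives Δ = (0.4138, -0.7241).
Then the next iterate is (u, v)₁ = (-0.5862, 1.2759).

(-0.5862, 1.2759)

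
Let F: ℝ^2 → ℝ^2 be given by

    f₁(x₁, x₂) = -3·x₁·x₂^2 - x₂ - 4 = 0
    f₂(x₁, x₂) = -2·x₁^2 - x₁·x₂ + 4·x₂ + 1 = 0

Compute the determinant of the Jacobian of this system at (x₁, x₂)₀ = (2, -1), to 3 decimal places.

J = [[-3·x₂^2, -6·x₁·x₂ - 1], [-4·x₁ - x₂, -x₁ + 4]].
At the point, J = [[-3.000, 11.000], [-7.000, 2.000]].
det J = 71.000.

71.000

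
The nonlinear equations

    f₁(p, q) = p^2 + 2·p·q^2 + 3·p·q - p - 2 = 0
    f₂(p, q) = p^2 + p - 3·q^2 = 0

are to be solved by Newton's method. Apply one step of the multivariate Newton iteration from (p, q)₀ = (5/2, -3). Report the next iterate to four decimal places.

At (5/2, -3): F = (24.2500, -18.2500).
Jacobian J = [[2·p + 2·q^2 + 3·q - 1, 4·p·q + 3·p], [2·p + 1, -6·q]].
At the point, J = [[13.0000, -22.5000], [6.0000, 18.0000]] (det J = 369.0000).
Solving J·Δ = −F gives Δ = (-0.0701, 1.0373).
Then the next iterate is (p, q)₁ = (2.4299, -1.9627).

(2.4299, -1.9627)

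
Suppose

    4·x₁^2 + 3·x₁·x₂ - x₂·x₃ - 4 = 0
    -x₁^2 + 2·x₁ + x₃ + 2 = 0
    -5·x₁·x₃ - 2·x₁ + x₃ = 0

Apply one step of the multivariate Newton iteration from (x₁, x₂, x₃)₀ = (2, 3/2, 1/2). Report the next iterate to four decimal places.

(2.6222, -4.8434, -0.7556)

At (2, 3/2, 1/2): F = (20.2500, 2.5000, -8.5000).
Jacobian J = [[8·x₁ + 3·x₂, 3·x₁ - x₃, -x₂], [-2·x₁ + 2, 0, 1], [-5·x₃ - 2, 0, -5·x₁ + 1]].
At the point, J = [[20.5000, 5.5000, -1.5000], [-2.0000, 0.0000, 1.0000], [-4.5000, 0.0000, -9.0000]] (det J = -123.7500).
Solving J·Δ = −F gives Δ = (0.6222, -6.3434, -1.2556).
Then the next iterate is (x₁, x₂, x₃)₁ = (2.6222, -4.8434, -0.7556).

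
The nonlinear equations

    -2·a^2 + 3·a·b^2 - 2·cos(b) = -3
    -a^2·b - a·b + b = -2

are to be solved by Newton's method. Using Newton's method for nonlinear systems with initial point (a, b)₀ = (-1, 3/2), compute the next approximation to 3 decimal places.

At (-1, 3/2): F = (-5.89147, 3.500).
Jacobian J = [[-4·a + 3·b^2, 6·a·b + 2·sin(b)], [-2·a·b - b, -a^2 - a + 1]].
At the point, J = [[10.750, -7.00501], [1.500, 1.000]] (det J = 21.25752).
Solving J·Δ = −F gives Δ = (-0.876, -2.186).
Then the next iterate is (a, b)₁ = (-1.876, -0.686).

(-1.876, -0.686)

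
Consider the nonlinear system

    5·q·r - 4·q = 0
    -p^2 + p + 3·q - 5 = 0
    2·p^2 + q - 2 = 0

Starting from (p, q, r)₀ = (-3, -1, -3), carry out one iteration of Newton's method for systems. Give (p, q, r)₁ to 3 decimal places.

At (-3, -1, -3): F = (19.000, -20.000, 15.000).
Jacobian J = [[0, 5·r - 4, 5·q], [-2·p + 1, 3, 0], [4·p, 1, 0]].
At the point, J = [[0.000, -19.000, -5.000], [7.000, 3.000, 0.000], [-12.000, 1.000, 0.000]] (det J = -215.000).
Solving J·Δ = −F gives Δ = (1.512, 3.140, -8.130).
Then the next iterate is (p, q, r)₁ = (-1.488, 2.140, -11.130).

(-1.488, 2.140, -11.130)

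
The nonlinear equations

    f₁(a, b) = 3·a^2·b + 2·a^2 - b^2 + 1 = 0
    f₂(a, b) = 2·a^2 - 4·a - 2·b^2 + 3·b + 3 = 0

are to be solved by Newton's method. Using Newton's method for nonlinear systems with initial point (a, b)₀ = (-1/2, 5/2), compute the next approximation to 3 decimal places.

At (-1/2, 5/2): F = (-2.875, 0.500).
Jacobian J = [[6·a·b + 4·a, 3·a^2 - 2·b], [4·a - 4, -4·b + 3]].
At the point, J = [[-9.500, -4.250], [-6.000, -7.000]] (det J = 41.000).
Solving J·Δ = −F gives Δ = (-0.543, 0.537).
Then the next iterate is (a, b)₁ = (-1.043, 3.037).

(-1.043, 3.037)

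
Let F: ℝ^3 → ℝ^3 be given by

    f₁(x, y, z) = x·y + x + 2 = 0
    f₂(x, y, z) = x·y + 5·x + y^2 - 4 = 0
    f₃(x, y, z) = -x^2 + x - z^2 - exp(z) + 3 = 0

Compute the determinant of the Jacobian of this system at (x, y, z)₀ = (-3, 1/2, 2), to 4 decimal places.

-153.7523

J = [[y + 1, x, 0], [y + 5, x + 2·y, 0], [-2·x + 1, 0, -2·z - exp(z)]].
At the point, J = [[1.5000, -3.0000, 0.0000], [5.5000, -2.0000, 0.0000], [7.0000, 0.0000, -11.389056]].
det J = -153.7523.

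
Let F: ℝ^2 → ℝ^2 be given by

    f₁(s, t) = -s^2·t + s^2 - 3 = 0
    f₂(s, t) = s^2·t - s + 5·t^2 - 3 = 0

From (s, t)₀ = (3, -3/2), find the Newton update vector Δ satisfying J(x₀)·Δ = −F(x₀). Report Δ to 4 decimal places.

(-1.0625, 0.3958)

At (3, -3/2): F = (19.5000, -8.2500).
Jacobian J = [[-2·s·t + 2·s, -s^2], [2·s·t - 1, s^2 + 10·t]].
At the point, J = [[15.0000, -9.0000], [-10.0000, -6.0000]] (det J = -180.0000).
Solving J·Δ = −F gives Δ = (-1.0625, 0.3958).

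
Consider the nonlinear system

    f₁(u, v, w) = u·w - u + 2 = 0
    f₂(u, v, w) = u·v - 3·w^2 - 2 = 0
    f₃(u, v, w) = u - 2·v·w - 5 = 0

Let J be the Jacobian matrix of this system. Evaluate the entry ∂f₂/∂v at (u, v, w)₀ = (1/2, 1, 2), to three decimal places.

0.500

∂f₂/∂v = u.
At (1/2, 1, 2) this is 0.500.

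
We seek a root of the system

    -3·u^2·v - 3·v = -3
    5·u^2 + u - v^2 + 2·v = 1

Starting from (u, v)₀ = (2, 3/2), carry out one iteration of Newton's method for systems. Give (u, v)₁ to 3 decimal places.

(0.962, 1.446)

At (2, 3/2): F = (-19.500, 21.750).
Jacobian J = [[-6·u·v, -3·u^2 - 3], [10·u + 1, -2·v + 2]].
At the point, J = [[-18.000, -15.000], [21.000, -1.000]] (det J = 333.000).
Solving J·Δ = −F gives Δ = (-1.038, -0.054).
Then the next iterate is (u, v)₁ = (0.962, 1.446).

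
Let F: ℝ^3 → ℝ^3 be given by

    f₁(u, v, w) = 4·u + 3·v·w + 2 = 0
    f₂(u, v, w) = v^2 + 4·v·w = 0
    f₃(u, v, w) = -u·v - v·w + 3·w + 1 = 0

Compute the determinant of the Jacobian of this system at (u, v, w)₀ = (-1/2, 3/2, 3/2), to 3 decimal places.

98.250

J = [[4, 3·w, 3·v], [0, 2·v + 4·w, 4·v], [-v, -u - w, -v + 3]].
At the point, J = [[4.000, 4.500, 4.500], [0.000, 9.000, 6.000], [-1.500, -1.000, 1.500]].
det J = 98.250.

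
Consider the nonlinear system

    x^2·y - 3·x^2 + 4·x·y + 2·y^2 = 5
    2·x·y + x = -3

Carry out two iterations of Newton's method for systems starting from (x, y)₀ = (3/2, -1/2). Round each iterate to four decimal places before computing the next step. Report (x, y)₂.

At (3/2, -1/2): F = (-15.3750, 3.0000).
Jacobian J = [[2·x·y - 6·x + 4·y, x^2 + 4·x + 4·y], [2·y + 1, 2·x]].
At the point, J = [[-12.5000, 6.2500], [0.0000, 3.0000]] (det J = -37.5000).
Solving J·Δ = −F gives Δ = (-1.7300, -1.0000).
Then the next iterate is (x, y)₁ = (-0.2300, -1.5000).
Round to (-0.2300, -1.5000) and repeat: F = (0.641950, 3.4600), J = [[-3.9300, -6.8671], [-2.0000, -0.4600]].
Δ = (1.9675, -1.0325), so (x, y)₂ = (1.7375, -2.5325).

(1.7375, -2.5325)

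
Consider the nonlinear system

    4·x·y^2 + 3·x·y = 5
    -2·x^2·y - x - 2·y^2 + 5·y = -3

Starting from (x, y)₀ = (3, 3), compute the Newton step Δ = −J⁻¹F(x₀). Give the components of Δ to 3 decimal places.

At (3, 3): F = (130.000, -57.000).
Jacobian J = [[4·y^2 + 3·y, 8·x·y + 3·x], [-4·x·y - 1, -2·x^2 - 4·y + 5]].
At the point, J = [[45.000, 81.000], [-37.000, -25.000]] (det J = 1872.000).
Solving J·Δ = −F gives Δ = (-0.730, -1.199).

(-0.730, -1.199)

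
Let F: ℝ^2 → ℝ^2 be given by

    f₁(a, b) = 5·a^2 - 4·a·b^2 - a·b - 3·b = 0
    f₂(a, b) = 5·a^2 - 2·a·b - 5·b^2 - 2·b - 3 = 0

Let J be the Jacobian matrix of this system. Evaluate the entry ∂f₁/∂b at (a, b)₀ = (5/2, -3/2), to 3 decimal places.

∂f₁/∂b = -8·a·b - a - 3.
At (5/2, -3/2) this is 24.500.

24.500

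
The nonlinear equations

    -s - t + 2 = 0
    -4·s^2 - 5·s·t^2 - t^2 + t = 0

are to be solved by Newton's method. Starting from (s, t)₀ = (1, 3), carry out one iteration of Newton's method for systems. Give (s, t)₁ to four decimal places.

At (1, 3): F = (-2.0000, -55.0000).
Jacobian J = [[-1, -1], [-8·s - 5·t^2, -10·s·t - 2·t + 1]].
At the point, J = [[-1.0000, -1.0000], [-53.0000, -35.0000]] (det J = -18.0000).
Solving J·Δ = −F gives Δ = (0.8333, -2.8333).
Then the next iterate is (s, t)₁ = (1.8333, 0.1667).

(1.8333, 0.1667)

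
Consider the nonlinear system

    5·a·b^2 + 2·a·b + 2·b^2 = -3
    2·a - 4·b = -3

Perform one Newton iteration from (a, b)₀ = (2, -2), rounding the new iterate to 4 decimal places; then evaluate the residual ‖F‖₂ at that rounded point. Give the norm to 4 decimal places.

6040.4383

At (2, -2): F = (43.0000, 15.0000).
Jacobian J = [[5·b^2 + 2·b, 10·a·b + 2·a + 4·b], [2, -4]].
At the point, J = [[16.0000, -44.0000], [2.0000, -4.0000]] (det J = 24.0000).
Solving J·Δ = −F gives Δ = (-20.3333, -6.4167).
Then the next iterate is (a, b)₁ = (-18.3333, -8.4167).
Re-evaluating at (-18.3333, -8.4167): F = (-6040.438308, 0.0002), so ‖F‖₂ = 6040.4383.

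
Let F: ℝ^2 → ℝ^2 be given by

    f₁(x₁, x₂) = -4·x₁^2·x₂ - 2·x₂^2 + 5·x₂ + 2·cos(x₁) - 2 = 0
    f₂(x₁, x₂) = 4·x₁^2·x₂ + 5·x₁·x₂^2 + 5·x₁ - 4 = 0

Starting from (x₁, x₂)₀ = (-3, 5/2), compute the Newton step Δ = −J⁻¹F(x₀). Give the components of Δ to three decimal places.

(0.822, -1.084)

At (-3, 5/2): F = (-93.97998, -22.750).
Jacobian J = [[-8·x₁·x₂ - 2·sin(x₁), -4·x₁^2 - 4·x₂ + 5], [8·x₁·x₂ + 5·x₂^2 + 5, 4·x₁^2 + 10·x₁·x₂]].
At the point, J = [[60.28224, -41.000], [-23.750, -39.000]] (det J = -3324.75736).
Solving J·Δ = −F gives Δ = (0.822, -1.084).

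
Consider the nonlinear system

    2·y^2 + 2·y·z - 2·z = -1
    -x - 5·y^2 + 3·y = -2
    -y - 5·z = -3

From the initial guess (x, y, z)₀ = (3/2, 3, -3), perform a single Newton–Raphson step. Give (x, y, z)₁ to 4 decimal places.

(64.6538, -0.6538, 0.7308)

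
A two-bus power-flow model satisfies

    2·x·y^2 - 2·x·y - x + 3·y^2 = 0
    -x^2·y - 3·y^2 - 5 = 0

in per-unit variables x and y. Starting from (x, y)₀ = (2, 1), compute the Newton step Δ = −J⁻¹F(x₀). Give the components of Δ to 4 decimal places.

At (2, 1): F = (1.0000, -12.0000).
Jacobian J = [[2·y^2 - 2·y - 1, 4·x·y - 2·x + 6·y], [-2·x·y, -x^2 - 6·y]].
At the point, J = [[-1.0000, 10.0000], [-4.0000, -10.0000]] (det J = 50.0000).
Solving J·Δ = −F gives Δ = (-2.2000, -0.3200).

(-2.2000, -0.3200)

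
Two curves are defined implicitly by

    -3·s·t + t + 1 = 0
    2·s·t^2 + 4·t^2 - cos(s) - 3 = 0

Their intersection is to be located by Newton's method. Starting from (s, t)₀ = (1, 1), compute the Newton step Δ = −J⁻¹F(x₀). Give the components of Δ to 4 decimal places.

(-0.2336, -0.1497)

At (1, 1): F = (-1.0000, 2.459698).
Jacobian J = [[-3·t, -3·s + 1], [2·t^2 + sin(s), 4·s·t + 8·t]].
At the point, J = [[-3.0000, -2.0000], [2.841471, 12.0000]] (det J = -30.317058).
Solving J·Δ = −F gives Δ = (-0.2336, -0.1497).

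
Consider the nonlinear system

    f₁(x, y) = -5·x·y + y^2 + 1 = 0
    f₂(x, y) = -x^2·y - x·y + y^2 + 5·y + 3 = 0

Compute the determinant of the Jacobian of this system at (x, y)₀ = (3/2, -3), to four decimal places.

90.7500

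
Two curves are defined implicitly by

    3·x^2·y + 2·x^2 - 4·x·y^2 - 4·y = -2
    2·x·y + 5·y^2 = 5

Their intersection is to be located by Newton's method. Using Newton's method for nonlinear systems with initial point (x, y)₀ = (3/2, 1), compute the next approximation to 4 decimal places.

(1.0666, 0.8359)

At (3/2, 1): F = (3.2500, 3.0000).
Jacobian J = [[6·x·y + 4·x - 4·y^2, 3·x^2 - 8·x·y - 4], [2·y, 2·x + 10·y]].
At the point, J = [[11.0000, -9.2500], [2.0000, 13.0000]] (det J = 161.5000).
Solving J·Δ = −F gives Δ = (-0.4334, -0.1641).
Then the next iterate is (x, y)₁ = (1.0666, 0.8359).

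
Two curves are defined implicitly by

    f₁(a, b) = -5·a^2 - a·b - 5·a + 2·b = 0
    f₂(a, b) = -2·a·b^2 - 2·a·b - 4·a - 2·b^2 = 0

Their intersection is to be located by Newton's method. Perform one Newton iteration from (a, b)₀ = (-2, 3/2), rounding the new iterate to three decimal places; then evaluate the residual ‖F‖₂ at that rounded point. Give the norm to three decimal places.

At (-2, 3/2): F = (-4.000, 18.500).
Jacobian J = [[-10·a - b - 5, -a + 2], [-2·b^2 - 2·b - 4, -4·a·b - 2·a - 4·b]].
At the point, J = [[13.500, 4.000], [-11.500, 10.000]] (det J = 181.000).
Solving J·Δ = −F gives Δ = (0.630, -1.126).
Then the next iterate is (a, b)₁ = (-1.370, 0.374).
Re-evaluating at (-1.370, 0.374): F = (-1.27412, 6.60827), so ‖F‖₂ = 6.730.

6.730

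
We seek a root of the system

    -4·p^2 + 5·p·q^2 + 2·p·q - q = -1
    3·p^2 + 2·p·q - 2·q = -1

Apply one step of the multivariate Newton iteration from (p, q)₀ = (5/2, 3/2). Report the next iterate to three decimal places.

(1.223, 1.079)

At (5/2, 3/2): F = (10.125, 24.250).
Jacobian J = [[-8·p + 5·q^2 + 2·q, 10·p·q + 2·p - 1], [6·p + 2·q, 2·p - 2]].
At the point, J = [[-5.750, 41.500], [18.000, 3.000]] (det J = -764.250).
Solving J·Δ = −F gives Δ = (-1.277, -0.421).
Then the next iterate is (p, q)₁ = (1.223, 1.079).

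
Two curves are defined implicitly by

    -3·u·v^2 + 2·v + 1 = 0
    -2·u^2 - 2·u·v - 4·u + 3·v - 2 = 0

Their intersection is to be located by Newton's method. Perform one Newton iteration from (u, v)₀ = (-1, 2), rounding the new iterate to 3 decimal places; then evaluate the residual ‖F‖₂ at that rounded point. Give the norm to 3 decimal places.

At (-1, 2): F = (17.000, 10.000).
Jacobian J = [[-3·v^2, -6·u·v + 2], [-4·u - 2·v - 4, -2·u + 3]].
At the point, J = [[-12.000, 14.000], [-4.000, 5.000]] (det J = -4.000).
Solving J·Δ = −F gives Δ = (-13.750, -13.000).
Then the next iterate is (u, v)₁ = (-14.750, -11.000).
Re-evaluating at (-14.750, -11.000): F = (5333.250, -735.625), so ‖F‖₂ = 5383.744.

5383.744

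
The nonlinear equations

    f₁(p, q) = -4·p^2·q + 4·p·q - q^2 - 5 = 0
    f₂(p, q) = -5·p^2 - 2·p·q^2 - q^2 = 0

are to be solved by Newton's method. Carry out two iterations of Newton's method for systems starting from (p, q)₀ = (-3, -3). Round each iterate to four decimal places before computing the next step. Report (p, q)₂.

At (-3, -3): F = (130.0000, 0.0000).
Jacobian J = [[-8·p·q + 4·q, -4·p^2 + 4·p - 2·q], [-10·p - 2·q^2, -4·p·q - 2·q]].
At the point, J = [[-84.0000, -42.0000], [12.0000, -30.0000]] (det J = 3024.0000).
Solving J·Δ = −F gives Δ = (1.2897, 0.5159).
Then the next iterate is (p, q)₁ = (-1.7103, -2.4841).
Round to (-1.7103, -2.4841) and repeat: F = (34.888695, 0.311294), J = [[-43.924850, -13.573504], [4.761494, -12.026025]].
Δ = (0.7006, 0.3033), so (p, q)₂ = (-1.0097, -2.1808).

(-1.0097, -2.1808)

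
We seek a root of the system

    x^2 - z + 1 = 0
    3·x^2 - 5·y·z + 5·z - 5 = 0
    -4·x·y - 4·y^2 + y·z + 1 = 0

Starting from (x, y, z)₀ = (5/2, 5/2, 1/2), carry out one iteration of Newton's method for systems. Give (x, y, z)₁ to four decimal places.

At (5/2, 5/2, 1/2): F = (6.7500, 10.0000, -47.7500).
Jacobian J = [[2·x, 0, -1], [6·x, -5·z, -5·y + 5], [-4·y, -4·x - 8·y + z, y]].
At the point, J = [[5.0000, 0.0000, -1.0000], [15.0000, -2.5000, -7.5000], [-10.0000, -29.5000, 2.5000]] (det J = -670.0000).
Solving J·Δ = −F gives Δ = (-1.6735, -1.1884, -1.6175).
Then the next iterate is (x, y, z)₁ = (0.8265, 1.3116, -1.1175).

(0.8265, 1.3116, -1.1175)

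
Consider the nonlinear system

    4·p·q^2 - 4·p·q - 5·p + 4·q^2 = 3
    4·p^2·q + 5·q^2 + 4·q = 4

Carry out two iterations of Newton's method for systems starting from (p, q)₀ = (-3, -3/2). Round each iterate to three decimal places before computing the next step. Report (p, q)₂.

(-0.805, -1.059)

At (-3, -3/2): F = (-24.000, -52.750).
Jacobian J = [[4·q^2 - 4·q - 5, 8·p·q - 4·p + 8·q], [8·p·q, 4·p^2 + 10·q + 4]].
At the point, J = [[10.000, 36.000], [36.000, 25.000]] (det J = -1046.000).
Solving J·Δ = −F gives Δ = (1.242, 0.322).
Then the next iterate is (p, q)₁ = (-1.758, -1.178).
Round to (-1.758, -1.178) and repeat: F = (-6.70115, -16.33632), J = [[5.26274, 14.17539], [16.56739, 4.58226]].
Δ = (0.953, 0.119), so (p, q)₂ = (-0.805, -1.059).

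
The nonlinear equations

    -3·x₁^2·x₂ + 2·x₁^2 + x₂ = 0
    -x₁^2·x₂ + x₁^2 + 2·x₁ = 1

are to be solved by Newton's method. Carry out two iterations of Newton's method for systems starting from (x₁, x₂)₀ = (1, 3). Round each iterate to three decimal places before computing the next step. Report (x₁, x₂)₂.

(0.737, 1.961)

At (1, 3): F = (-4.000, -1.000).
Jacobian J = [[-6·x₁·x₂ + 4·x₁, -3·x₁^2 + 1], [-2·x₁·x₂ + 2·x₁ + 2, -x₁^2]].
At the point, J = [[-14.000, -2.000], [-2.000, -1.000]] (det J = 10.000).
Solving J·Δ = −F gives Δ = (-0.200, -0.600).
Then the next iterate is (x₁, x₂)₁ = (0.800, 2.400).
Round to (0.800, 2.400) and repeat: F = (-0.928, -0.296), J = [[-8.320, -0.920], [-0.240, -0.640]].
Δ = (-0.063, -0.439), so (x₁, x₂)₂ = (0.737, 1.961).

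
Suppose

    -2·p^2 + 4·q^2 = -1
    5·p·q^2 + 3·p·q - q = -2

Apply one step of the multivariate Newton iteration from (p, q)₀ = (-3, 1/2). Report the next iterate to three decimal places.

(-1.627, 0.381)

At (-3, 1/2): F = (-16.000, -6.750).
Jacobian J = [[-4·p, 8·q], [5·q^2 + 3·q, 10·p·q + 3·p - 1]].
At the point, J = [[12.000, 4.000], [2.750, -25.000]] (det J = -311.000).
Solving J·Δ = −F gives Δ = (1.373, -0.119).
Then the next iterate is (p, q)₁ = (-1.627, 0.381).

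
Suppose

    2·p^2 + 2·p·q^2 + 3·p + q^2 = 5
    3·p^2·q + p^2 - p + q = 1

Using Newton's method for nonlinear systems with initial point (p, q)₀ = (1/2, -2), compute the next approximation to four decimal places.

(-0.6584, -3.2574)

At (1/2, -2): F = (5.0000, -4.7500).
Jacobian J = [[4·p + 2·q^2 + 3, 4·p·q + 2·q], [6·p·q + 2·p - 1, 3·p^2 + 1]].
At the point, J = [[13.0000, -8.0000], [-6.0000, 1.7500]] (det J = -25.2500).
Solving J·Δ = −F gives Δ = (-1.1584, -1.2574).
Then the next iterate is (p, q)₁ = (-0.6584, -3.2574).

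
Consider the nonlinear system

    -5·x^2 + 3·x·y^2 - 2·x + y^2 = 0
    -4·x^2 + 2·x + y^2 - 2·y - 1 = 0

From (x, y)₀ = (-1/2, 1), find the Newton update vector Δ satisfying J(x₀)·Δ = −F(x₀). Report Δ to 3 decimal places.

(0.667, 3.250)

At (-1/2, 1): F = (-0.750, -4.000).
Jacobian J = [[-10·x + 3·y^2 - 2, 6·x·y + 2·y], [-8·x + 2, 2·y - 2]].
At the point, J = [[6.000, -1.000], [6.000, 0.000]] (det J = 6.000).
Solving J·Δ = −F gives Δ = (0.667, 3.250).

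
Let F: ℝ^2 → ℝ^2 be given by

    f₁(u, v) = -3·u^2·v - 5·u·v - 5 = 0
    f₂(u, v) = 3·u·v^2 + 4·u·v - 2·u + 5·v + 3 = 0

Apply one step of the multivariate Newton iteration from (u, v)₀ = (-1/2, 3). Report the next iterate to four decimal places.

At (-1/2, 3): F = (0.2500, -0.5000).
Jacobian J = [[-6·u·v - 5·v, -3·u^2 - 5·u], [3·v^2 + 4·v - 2, 6·u·v + 4·u + 5]].
At the point, J = [[-6.0000, 1.7500], [37.0000, -6.0000]] (det J = -28.7500).
Solving J·Δ = −F gives Δ = (-0.0217, -0.2174).
Then the next iterate is (u, v)₁ = (-0.5217, 2.7826).

(-0.5217, 2.7826)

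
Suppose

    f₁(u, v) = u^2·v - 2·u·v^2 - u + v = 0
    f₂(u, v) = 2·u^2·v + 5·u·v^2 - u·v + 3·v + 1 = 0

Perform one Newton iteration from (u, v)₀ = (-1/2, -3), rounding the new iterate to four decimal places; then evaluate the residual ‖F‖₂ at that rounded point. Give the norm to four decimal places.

18.0992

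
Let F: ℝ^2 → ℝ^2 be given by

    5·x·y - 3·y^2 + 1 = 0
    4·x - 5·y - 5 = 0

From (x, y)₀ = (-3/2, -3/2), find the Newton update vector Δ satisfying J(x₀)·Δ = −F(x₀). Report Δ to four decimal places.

(0.7063, -0.1349)

At (-3/2, -3/2): F = (5.5000, -3.5000).
Jacobian J = [[5·y, 5·x - 6·y], [4, -5]].
At the point, J = [[-7.5000, 1.5000], [4.0000, -5.0000]] (det J = 31.5000).
Solving J·Δ = −F gives Δ = (0.7063, -0.1349).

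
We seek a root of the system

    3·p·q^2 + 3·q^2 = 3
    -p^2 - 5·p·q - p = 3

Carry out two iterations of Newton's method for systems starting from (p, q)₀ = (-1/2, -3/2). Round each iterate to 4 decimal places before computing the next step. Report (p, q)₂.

At (-1/2, -3/2): F = (0.3750, -6.5000).
Jacobian J = [[3·q^2, 6·p·q + 6·q], [-2·p - 5·q - 1, -5·p]].
At the point, J = [[6.7500, -4.5000], [7.5000, 2.5000]] (det J = 50.6250).
Solving J·Δ = −F gives Δ = (0.5593, 0.9222).
Then the next iterate is (p, q)₁ = (0.0593, -0.5778).
Round to (0.0593, -0.5778) and repeat: F = (-1.939049, -2.891499), J = [[1.001559, -3.672381], [1.7704, -0.2965]].
Δ = (1.6188, -0.0865), so (p, q)₂ = (1.6781, -0.6643).

(1.6781, -0.6643)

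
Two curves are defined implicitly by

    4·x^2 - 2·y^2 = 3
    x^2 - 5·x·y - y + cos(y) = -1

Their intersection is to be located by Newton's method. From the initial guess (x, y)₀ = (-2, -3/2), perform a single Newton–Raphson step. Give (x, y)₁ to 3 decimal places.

(-1.251, -0.919)

At (-2, -3/2): F = (8.500, -8.42926).
Jacobian J = [[8·x, -4·y], [2·x - 5·y, -5·x - sin(y) - 1]].
At the point, J = [[-16.000, 6.000], [3.500, 9.99749]] (det J = -180.95992).
Solving J·Δ = −F gives Δ = (0.749, 0.581).
Then the next iterate is (x, y)₁ = (-1.251, -0.919).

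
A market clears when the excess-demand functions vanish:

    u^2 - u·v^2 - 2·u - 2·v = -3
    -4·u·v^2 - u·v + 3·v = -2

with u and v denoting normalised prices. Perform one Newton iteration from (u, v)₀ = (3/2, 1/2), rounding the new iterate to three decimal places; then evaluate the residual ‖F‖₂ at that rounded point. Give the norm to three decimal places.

At (3/2, 1/2): F = (0.875, 1.250).
Jacobian J = [[2·u - v^2 - 2, -2·u·v - 2], [-4·v^2 - v, -8·u·v - u + 3]].
At the point, J = [[0.750, -3.500], [-1.500, -4.500]] (det J = -8.625).
Solving J·Δ = −F gives Δ = (0.051, 0.261).
Then the next iterate is (u, v)₁ = (1.551, 0.761).
Re-evaluating at (1.551, 0.761): F = (-0.11662, -0.49018), so ‖F‖₂ = 0.504.

0.504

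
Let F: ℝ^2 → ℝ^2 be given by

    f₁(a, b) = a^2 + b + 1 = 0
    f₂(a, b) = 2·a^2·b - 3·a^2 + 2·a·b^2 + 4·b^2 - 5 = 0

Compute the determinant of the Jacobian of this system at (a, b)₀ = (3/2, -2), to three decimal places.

-57.500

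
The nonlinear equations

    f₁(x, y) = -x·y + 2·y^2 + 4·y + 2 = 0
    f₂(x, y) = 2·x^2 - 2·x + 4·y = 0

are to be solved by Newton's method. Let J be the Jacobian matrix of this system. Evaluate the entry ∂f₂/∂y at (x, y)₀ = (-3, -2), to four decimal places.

4.0000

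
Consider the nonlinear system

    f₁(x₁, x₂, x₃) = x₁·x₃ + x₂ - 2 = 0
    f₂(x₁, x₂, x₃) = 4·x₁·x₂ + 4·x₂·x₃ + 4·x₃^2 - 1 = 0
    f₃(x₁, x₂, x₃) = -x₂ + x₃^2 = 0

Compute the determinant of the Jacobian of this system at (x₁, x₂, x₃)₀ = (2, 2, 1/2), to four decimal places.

J = [[x₃, 1, x₁], [4·x₂, 4·x₁ + 4·x₃, 4·x₂ + 8·x₃], [0, -1, 2·x₃]].
At the point, J = [[0.5000, 1.0000, 2.0000], [8.0000, 10.0000, 12.0000], [0.0000, -1.0000, 1.0000]].
det J = -13.0000.

-13.0000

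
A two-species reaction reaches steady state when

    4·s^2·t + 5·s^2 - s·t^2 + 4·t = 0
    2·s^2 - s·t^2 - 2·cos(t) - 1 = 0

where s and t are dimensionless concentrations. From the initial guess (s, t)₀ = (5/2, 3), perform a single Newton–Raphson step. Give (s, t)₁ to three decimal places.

At (5/2, 3): F = (95.750, -9.02002).
Jacobian J = [[8·s·t + 10·s - t^2, 4·s^2 - 2·s·t + 4], [4·s - t^2, -2·s·t + 2·sin(t)]].
At the point, J = [[76.000, 14.000], [1.000, -14.71776]] (det J = -1132.54976).
Solving J·Δ = −F gives Δ = (-1.133, -0.690).
Then the next iterate is (s, t)₁ = (1.367, 2.310).

(1.367, 2.310)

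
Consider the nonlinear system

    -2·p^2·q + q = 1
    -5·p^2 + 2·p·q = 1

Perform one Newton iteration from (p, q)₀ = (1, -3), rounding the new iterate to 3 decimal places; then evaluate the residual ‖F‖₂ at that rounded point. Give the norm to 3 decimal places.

81.320

At (1, -3): F = (2.000, -12.000).
Jacobian J = [[-4·p·q, -2·p^2 + 1], [-10·p + 2·q, 2·p]].
At the point, J = [[12.000, -1.000], [-16.000, 2.000]] (det J = 8.000).
Solving J·Δ = −F gives Δ = (1.000, 14.000).
Then the next iterate is (p, q)₁ = (2.000, 11.000).
Re-evaluating at (2.000, 11.000): F = (-78.000, 23.000), so ‖F‖₂ = 81.320.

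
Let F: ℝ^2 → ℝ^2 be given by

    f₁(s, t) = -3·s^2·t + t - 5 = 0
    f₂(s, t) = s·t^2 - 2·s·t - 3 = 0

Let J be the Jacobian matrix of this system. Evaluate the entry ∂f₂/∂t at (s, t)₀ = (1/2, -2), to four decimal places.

-3.0000

∂f₂/∂t = 2·s·t - 2·s.
At (1/2, -2) this is -3.0000.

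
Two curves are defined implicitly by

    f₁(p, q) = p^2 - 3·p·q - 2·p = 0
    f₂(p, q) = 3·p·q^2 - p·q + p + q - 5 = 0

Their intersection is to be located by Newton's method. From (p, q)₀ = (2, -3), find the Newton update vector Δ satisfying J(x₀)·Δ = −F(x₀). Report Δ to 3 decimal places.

(-1.548, 0.163)

At (2, -3): F = (18.000, 54.000).
Jacobian J = [[2·p - 3·q - 2, -3·p], [3·q^2 - q + 1, 6·p·q - p + 1]].
At the point, J = [[11.000, -6.000], [31.000, -37.000]] (det J = -221.000).
Solving J·Δ = −F gives Δ = (-1.548, 0.163).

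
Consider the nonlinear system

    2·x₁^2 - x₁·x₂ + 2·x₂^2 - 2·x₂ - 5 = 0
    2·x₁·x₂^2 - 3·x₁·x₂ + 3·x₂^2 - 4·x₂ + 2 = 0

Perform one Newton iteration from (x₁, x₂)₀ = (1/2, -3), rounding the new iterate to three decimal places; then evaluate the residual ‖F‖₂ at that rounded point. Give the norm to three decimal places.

At (1/2, -3): F = (21.000, 54.500).
Jacobian J = [[4·x₁ - x₂, -x₁ + 4·x₂ - 2], [2·x₂^2 - 3·x₂, 4·x₁·x₂ - 3·x₁ + 6·x₂ - 4]].
At the point, J = [[5.000, -14.500], [27.000, -29.500]] (det J = 244.000).
Solving J·Δ = −F gives Δ = (-0.700, 1.207).
Then the next iterate is (x₁, x₂)₁ = (-0.200, -1.793).
Re-evaluating at (-0.200, -1.793): F = (4.73710, 16.45481), so ‖F‖₂ = 17.123.

17.123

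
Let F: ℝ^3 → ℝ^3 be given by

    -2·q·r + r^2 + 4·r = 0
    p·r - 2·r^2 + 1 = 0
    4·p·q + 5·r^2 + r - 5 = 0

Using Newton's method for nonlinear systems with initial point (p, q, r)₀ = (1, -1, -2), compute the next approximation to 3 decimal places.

(0.538, 0.551, -1.103)

At (1, -1, -2): F = (-8.000, -9.000, 9.000).
Jacobian J = [[0, -2·r, -2·q + 2·r + 4], [r, 0, p - 4·r], [4·q, 4·p, 10·r + 1]].
At the point, J = [[0.000, 4.000, 2.000], [-2.000, 0.000, 9.000], [-4.000, 4.000, -19.000]] (det J = -312.000).
Solving J·Δ = −F gives Δ = (-0.462, 1.551, 0.897).
Then the next iterate is (p, q, r)₁ = (0.538, 0.551, -1.103).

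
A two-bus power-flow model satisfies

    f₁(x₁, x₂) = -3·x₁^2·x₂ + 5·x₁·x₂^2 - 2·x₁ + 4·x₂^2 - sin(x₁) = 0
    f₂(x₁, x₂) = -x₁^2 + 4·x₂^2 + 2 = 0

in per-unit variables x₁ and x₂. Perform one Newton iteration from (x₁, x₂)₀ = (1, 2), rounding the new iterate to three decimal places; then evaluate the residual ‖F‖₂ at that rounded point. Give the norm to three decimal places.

3.108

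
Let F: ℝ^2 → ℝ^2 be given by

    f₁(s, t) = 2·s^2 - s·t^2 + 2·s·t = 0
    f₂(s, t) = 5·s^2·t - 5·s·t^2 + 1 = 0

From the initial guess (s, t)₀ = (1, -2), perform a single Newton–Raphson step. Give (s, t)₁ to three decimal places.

(0.829, -1.114)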